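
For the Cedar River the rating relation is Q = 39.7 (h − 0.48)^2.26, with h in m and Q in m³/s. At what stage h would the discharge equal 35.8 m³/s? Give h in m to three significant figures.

h − h₀ = (Q/C)^(1/b) = (35.8/39.7)^(1/2.26) = 0.9553 m
h = 0.48 + 0.9553 = 1.435 m

1.44 m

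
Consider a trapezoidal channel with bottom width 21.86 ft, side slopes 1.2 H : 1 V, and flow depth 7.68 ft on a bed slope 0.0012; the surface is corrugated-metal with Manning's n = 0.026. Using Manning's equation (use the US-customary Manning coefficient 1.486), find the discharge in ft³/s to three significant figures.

1420 ft³/s

A = (b + z·y)·y = (21.86 + 1.2×7.68)×7.68 = 238.7 ft²
P = b + 2y√(1+z²) = 21.86 + 2×7.68×√(1+1.2²) = 45.85 ft
R = A/P = 238.7/45.85 = 5.205 ft
Q = (1.486/n)·A·R^(2/3)·S^(1/2) = (1.486/0.026) × 238.7 × 5.205^(2/3) × 0.0012^(1/2) = 1419 ft³/s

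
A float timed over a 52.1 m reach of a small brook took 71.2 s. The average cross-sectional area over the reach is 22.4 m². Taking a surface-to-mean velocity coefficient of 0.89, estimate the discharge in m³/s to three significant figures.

14.6 m³/s

v_surface = L / t̄ = 52.1 / 71.2 = 0.7317 m/s
v_mean = 0.89 × 0.7317 = 0.6513 m/s
Q = A × v_mean = 22.4 × 0.6513 = 14.59 m³/s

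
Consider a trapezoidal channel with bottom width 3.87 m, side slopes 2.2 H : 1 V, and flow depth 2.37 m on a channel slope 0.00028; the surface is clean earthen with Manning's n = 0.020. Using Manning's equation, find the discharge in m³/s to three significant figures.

22.6 m³/s

A = (b + z·y)·y = (3.87 + 2.2×2.37)×2.37 = 21.53 m²
P = b + 2y√(1+z²) = 3.87 + 2×2.37×√(1+2.2²) = 15.32 m
R = A/P = 21.53/15.32 = 1.405 m
Q = (1/n)·A·R^(2/3)·S^(1/2) = (1/0.020) × 21.53 × 1.405^(2/3) × 0.00028^(1/2) = 22.59 m³/s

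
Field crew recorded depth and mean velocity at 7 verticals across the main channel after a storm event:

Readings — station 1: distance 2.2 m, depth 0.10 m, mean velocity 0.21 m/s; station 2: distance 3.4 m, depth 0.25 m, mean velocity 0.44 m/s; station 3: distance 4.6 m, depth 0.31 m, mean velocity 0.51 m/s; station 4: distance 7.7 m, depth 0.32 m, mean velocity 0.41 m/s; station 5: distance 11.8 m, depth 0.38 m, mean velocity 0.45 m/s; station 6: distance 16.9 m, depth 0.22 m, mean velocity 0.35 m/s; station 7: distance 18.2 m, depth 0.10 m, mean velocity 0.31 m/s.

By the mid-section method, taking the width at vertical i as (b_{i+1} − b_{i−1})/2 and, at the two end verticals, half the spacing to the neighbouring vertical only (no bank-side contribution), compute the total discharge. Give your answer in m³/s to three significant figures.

2.01 m³/s

w_1 = (3.4 − 2.2)/2 = 0.6 m; q_1 = 0.21 × 0.10 × 0.6 = 0.01260 m³/s
w_2 = (4.6 − 2.2)/2 = 1.2 m; q_2 = 0.44 × 0.25 × 1.2 = 0.1320 m³/s
w_3 = (7.7 − 3.4)/2 = 2.15 m; q_3 = 0.51 × 0.31 × 2.15 = 0.3399 m³/s
w_4 = (11.8 − 4.6)/2 = 3.6 m; q_4 = 0.41 × 0.32 × 3.6 = 0.4723 m³/s
w_5 = (16.9 − 7.7)/2 = 4.6 m; q_5 = 0.45 × 0.38 × 4.6 = 0.7866 m³/s
w_6 = (18.2 − 11.8)/2 = 3.2 m; q_6 = 0.35 × 0.22 × 3.2 = 0.2464 m³/s
w_7 = (18.2 − 16.9)/2 = 0.65 m; q_7 = 0.31 × 0.10 × 0.65 = 0.02015 m³/s
Q = Σ qᵢ = 2.010 m³/s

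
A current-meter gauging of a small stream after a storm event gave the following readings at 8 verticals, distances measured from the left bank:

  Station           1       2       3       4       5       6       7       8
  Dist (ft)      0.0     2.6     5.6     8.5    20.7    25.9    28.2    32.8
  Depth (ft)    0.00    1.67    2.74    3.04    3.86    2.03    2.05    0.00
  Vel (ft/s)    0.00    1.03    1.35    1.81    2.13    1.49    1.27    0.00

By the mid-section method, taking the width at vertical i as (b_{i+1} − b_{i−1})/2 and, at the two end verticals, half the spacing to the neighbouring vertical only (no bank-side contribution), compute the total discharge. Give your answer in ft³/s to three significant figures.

w_2 = (5.6 − 0.0)/2 = 2.8 ft; q_2 = 1.03 × 1.67 × 2.8 = 4.816 ft³/s
w_3 = (8.5 − 2.6)/2 = 2.95 ft; q_3 = 1.35 × 2.74 × 2.95 = 10.91 ft³/s
w_4 = (20.7 − 5.6)/2 = 7.55 ft; q_4 = 1.81 × 3.04 × 7.55 = 41.54 ft³/s
w_5 = (25.9 − 8.5)/2 = 8.7 ft; q_5 = 2.13 × 3.86 × 8.7 = 71.53 ft³/s
w_6 = (28.2 − 20.7)/2 = 3.75 ft; q_6 = 1.49 × 2.03 × 3.75 = 11.34 ft³/s
w_7 = (32.8 − 25.9)/2 = 3.45 ft; q_7 = 1.27 × 2.05 × 3.45 = 8.982 ft³/s
Stations 1, 8 contribute zero (depth or velocity is 0).
Q = Σ qᵢ = 149.1 ft³/s

149 ft³/s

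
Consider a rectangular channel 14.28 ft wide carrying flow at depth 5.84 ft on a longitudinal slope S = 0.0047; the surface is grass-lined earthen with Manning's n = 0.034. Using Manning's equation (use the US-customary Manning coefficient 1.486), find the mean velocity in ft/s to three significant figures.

A = b·y = 14.28 × 5.84 = 83.40 ft²
P = b + 2y = 14.28 + 2×5.84 = 25.96 ft
R = A/P = 83.40/25.96 = 3.212 ft
Q = (1.486/n)·A·R^(2/3)·S^(1/2) = (1.486/0.034) × 83.40 × 3.212^(2/3) × 0.0047^(1/2) = 544.0 ft³/s
V = Q/A = 544.0/83.40 = 6.523 ft/s

6.52 ft/s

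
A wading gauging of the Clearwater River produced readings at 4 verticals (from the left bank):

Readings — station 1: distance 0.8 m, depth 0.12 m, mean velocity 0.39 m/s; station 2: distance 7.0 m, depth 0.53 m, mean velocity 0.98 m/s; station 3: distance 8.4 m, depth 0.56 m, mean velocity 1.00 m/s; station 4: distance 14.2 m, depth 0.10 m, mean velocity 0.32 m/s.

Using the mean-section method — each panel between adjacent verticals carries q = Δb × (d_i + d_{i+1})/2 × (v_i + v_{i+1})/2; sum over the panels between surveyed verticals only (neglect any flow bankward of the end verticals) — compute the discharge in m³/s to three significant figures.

Panel 1-2: Δb = 6.2 m, d̄ = (0.12+0.53)/2 = 0.325, v̄ = (0.39+0.98)/2 = 0.685 → q = 6.2×0.325×0.685 = 1.380 m³/s
Panel 2-3: Δb = 1.4 m, d̄ = (0.53+0.56)/2 = 0.545, v̄ = (0.98+1.00)/2 = 0.99 → q = 1.4×0.545×0.99 = 0.7554 m³/s
Panel 3-4: Δb = 5.8 m, d̄ = (0.56+0.10)/2 = 0.33, v̄ = (1.00+0.32)/2 = 0.66 → q = 5.8×0.33×0.66 = 1.263 m³/s
Q = Σ q = 3.399 m³/s

3.40 m³/s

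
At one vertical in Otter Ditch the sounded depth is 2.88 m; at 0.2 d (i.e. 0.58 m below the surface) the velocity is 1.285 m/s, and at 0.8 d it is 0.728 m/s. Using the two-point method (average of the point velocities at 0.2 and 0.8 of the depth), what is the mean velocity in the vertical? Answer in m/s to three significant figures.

v̄ = (1.285 + 0.728) / 2 = 1.007 m/s

1.01 m/s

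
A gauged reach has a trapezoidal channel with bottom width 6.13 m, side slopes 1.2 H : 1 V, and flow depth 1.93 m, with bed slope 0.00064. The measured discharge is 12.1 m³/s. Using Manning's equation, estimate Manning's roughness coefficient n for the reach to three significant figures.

A = (b + z·y)·y = (6.13 + 1.2×1.93)×1.93 = 16.30 m²
P = b + 2y√(1+z²) = 6.13 + 2×1.93×√(1+1.2²) = 12.16 m
R = A/P = 16.30/12.16 = 1.341 m
n = (1/Q)·A·R^(2/3)·S^(1/2) = (1/12.1) × 16.30 × 1.216 × 0.02530 = 0.04144

0.0414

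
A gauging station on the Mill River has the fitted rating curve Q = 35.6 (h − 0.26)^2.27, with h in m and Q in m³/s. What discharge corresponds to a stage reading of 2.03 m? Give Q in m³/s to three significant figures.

Q = 35.6 × (2.03 − 0.26)^2.27 = 35.6 × 1.77^2.27 = 130.1 m³/s

130 m³/s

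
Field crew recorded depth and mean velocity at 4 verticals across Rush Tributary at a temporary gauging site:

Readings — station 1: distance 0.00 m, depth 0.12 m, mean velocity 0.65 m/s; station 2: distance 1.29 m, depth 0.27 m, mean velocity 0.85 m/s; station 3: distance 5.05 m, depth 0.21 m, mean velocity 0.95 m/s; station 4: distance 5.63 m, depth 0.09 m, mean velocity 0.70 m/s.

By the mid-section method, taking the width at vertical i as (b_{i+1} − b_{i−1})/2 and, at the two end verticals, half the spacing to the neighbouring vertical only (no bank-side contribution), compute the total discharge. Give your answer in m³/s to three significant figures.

w_1 = (1.29 − 0.00)/2 = 0.645 m; q_1 = 0.65 × 0.12 × 0.645 = 0.05031 m³/s
w_2 = (5.05 − 0.00)/2 = 2.525 m; q_2 = 0.85 × 0.27 × 2.525 = 0.5795 m³/s
w_3 = (5.63 − 1.29)/2 = 2.17 m; q_3 = 0.95 × 0.21 × 2.17 = 0.4329 m³/s
w_4 = (5.63 − 5.05)/2 = 0.29 m; q_4 = 0.70 × 0.09 × 0.29 = 0.01827 m³/s
Q = Σ qᵢ = 1.081 m³/s

1.08 m³/s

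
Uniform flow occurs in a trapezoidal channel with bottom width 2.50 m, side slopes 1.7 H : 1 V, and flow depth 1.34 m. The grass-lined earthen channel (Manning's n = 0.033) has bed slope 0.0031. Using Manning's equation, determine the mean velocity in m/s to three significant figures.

1.48 m/s

A = (b + z·y)·y = (2.50 + 1.7×1.34)×1.34 = 6.403 m²
P = b + 2y√(1+z²) = 2.50 + 2×1.34×√(1+1.7²) = 7.786 m
R = A/P = 6.403/7.786 = 0.8223 m
Q = (1/n)·A·R^(2/3)·S^(1/2) = (1/0.033) × 6.403 × 0.8223^(2/3) × 0.0031^(1/2) = 9.482 m³/s
V = Q/A = 9.482/6.403 = 1.481 m/s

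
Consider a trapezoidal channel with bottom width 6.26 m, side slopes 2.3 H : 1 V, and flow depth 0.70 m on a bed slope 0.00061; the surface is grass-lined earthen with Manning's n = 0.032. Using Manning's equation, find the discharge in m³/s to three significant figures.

A = (b + z·y)·y = (6.26 + 2.3×0.70)×0.70 = 5.509 m²
P = b + 2y√(1+z²) = 6.26 + 2×0.70×√(1+2.3²) = 9.771 m
R = A/P = 5.509/9.771 = 0.5638 m
Q = (1/n)·A·R^(2/3)·S^(1/2) = (1/0.032) × 5.509 × 0.5638^(2/3) × 0.00061^(1/2) = 2.902 m³/s

2.90 m³/s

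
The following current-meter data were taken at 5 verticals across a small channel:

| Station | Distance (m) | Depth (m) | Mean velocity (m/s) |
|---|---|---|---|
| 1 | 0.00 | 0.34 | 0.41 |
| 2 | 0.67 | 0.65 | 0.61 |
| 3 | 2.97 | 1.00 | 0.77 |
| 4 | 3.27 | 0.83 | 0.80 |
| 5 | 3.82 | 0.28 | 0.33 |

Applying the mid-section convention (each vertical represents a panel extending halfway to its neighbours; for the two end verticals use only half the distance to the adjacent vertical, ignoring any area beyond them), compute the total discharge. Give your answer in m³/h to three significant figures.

7000 m³/h

w_1 = (0.67 − 0.00)/2 = 0.335 m; q_1 = 0.41 × 0.34 × 0.335 = 0.04670 m³/s
w_2 = (2.97 − 0.00)/2 = 1.485 m; q_2 = 0.61 × 0.65 × 1.485 = 0.5888 m³/s
w_3 = (3.27 − 0.67)/2 = 1.3 m; q_3 = 0.77 × 1.00 × 1.3 = 1.001 m³/s
w_4 = (3.82 − 2.97)/2 = 0.425 m; q_4 = 0.80 × 0.83 × 0.425 = 0.2822 m³/s
w_5 = (3.82 − 3.27)/2 = 0.275 m; q_5 = 0.33 × 0.28 × 0.275 = 0.02541 m³/s
Q = Σ qᵢ = 1.944 m³/s
= 1.944 × 3600 = 6999 m³/h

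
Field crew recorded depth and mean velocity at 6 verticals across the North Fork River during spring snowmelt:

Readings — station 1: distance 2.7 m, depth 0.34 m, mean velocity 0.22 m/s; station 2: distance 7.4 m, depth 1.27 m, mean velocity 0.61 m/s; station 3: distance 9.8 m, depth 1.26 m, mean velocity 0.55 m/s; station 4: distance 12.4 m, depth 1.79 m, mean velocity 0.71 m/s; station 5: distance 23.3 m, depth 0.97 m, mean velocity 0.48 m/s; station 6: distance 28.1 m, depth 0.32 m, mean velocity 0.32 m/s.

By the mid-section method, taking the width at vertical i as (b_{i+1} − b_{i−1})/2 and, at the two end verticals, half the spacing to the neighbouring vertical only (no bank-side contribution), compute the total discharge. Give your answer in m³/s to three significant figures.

w_1 = (7.4 − 2.7)/2 = 2.35 m; q_1 = 0.22 × 0.34 × 2.35 = 0.1758 m³/s
w_2 = (9.8 − 2.7)/2 = 3.55 m; q_2 = 0.61 × 1.27 × 3.55 = 2.750 m³/s
w_3 = (12.4 − 7.4)/2 = 2.5 m; q_3 = 0.55 × 1.26 × 2.5 = 1.733 m³/s
w_4 = (23.3 − 9.8)/2 = 6.75 m; q_4 = 0.71 × 1.79 × 6.75 = 8.579 m³/s
w_5 = (28.1 − 12.4)/2 = 7.85 m; q_5 = 0.48 × 0.97 × 7.85 = 3.655 m³/s
w_6 = (28.1 − 23.3)/2 = 2.4 m; q_6 = 0.32 × 0.32 × 2.4 = 0.2458 m³/s
Q = Σ qᵢ = 17.14 m³/s

17.1 m³/s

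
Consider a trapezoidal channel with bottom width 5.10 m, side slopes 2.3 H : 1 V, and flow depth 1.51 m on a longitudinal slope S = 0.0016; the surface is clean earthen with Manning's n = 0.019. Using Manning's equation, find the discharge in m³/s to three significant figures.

27.6 m³/s

A = (b + z·y)·y = (5.10 + 2.3×1.51)×1.51 = 12.95 m²
P = b + 2y√(1+z²) = 5.10 + 2×1.51×√(1+2.3²) = 12.67 m
R = A/P = 12.95/12.67 = 1.021 m
Q = (1/n)·A·R^(2/3)·S^(1/2) = (1/0.019) × 12.95 × 1.021^(2/3) × 0.0016^(1/2) = 27.64 m³/s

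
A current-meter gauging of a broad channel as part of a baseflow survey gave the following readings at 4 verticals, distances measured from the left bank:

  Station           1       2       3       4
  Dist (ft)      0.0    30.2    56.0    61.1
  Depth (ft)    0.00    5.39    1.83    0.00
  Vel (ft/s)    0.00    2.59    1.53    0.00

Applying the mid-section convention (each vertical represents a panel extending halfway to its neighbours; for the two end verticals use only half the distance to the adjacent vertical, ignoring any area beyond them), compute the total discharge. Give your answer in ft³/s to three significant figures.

434 ft³/s

w_2 = (56.0 − 0.0)/2 = 28 ft; q_2 = 2.59 × 5.39 × 28 = 390.9 ft³/s
w_3 = (61.1 − 30.2)/2 = 15.45 ft; q_3 = 1.53 × 1.83 × 15.45 = 43.26 ft³/s
Stations 1, 4 contribute zero (depth or velocity is 0).
Q = Σ qᵢ = 434.1 ft³/s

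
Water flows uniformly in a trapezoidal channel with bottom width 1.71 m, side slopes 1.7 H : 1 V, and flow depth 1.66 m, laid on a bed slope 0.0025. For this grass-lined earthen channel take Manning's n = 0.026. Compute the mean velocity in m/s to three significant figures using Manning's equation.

1.81 m/s

A = (b + z·y)·y = (1.71 + 1.7×1.66)×1.66 = 7.523 m²
P = b + 2y√(1+z²) = 1.71 + 2×1.66×√(1+1.7²) = 8.258 m
R = A/P = 7.523/8.258 = 0.9110 m
Q = (1/n)·A·R^(2/3)·S^(1/2) = (1/0.026) × 7.523 × 0.9110^(2/3) × 0.0025^(1/2) = 13.60 m³/s
V = Q/A = 13.60/7.523 = 1.807 m/s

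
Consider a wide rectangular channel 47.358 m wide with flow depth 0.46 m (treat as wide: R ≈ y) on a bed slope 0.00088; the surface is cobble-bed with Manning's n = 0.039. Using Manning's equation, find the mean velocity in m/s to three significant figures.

0.453 m/s

A = b·y = 47.358 × 0.46 = 21.78 m²
Wide channel: R ≈ y = 0.46 m
Q = (1/n)·A·R^(2/3)·S^(1/2) = (1/0.039) × 21.78 × 0.4600^(2/3) × 0.00088^(1/2) = 9.874 m³/s
V = Q/A = 9.874/21.78 = 0.4533 m/s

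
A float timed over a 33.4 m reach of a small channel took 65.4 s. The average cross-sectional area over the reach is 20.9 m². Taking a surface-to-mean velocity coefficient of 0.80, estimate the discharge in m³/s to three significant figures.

v_surface = L / t̄ = 33.4 / 65.4 = 0.5107 m/s
v_mean = 0.80 × 0.5107 = 0.4086 m/s
Q = A × v_mean = 20.9 × 0.4086 = 8.539 m³/s

8.54 m³/s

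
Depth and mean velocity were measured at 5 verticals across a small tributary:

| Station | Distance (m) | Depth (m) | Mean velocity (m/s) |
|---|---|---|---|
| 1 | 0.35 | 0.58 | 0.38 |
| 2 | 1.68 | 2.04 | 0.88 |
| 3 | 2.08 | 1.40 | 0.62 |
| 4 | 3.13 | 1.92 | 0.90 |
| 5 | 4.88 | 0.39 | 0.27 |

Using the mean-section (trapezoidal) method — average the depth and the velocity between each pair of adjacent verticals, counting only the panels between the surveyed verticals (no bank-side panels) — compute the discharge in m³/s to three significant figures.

4.12 m³/s

Panel 1-2: Δb = 1.33 m, d̄ = (0.58+2.04)/2 = 1.31, v̄ = (0.38+0.88)/2 = 0.63 → q = 1.33×1.31×0.63 = 1.098 m³/s
Panel 2-3: Δb = 0.4 m, d̄ = (2.04+1.40)/2 = 1.72, v̄ = (0.88+0.62)/2 = 0.75 → q = 0.4×1.72×0.75 = 0.5160 m³/s
Panel 3-4: Δb = 1.05 m, d̄ = (1.40+1.92)/2 = 1.66, v̄ = (0.62+0.90)/2 = 0.76 → q = 1.05×1.66×0.76 = 1.325 m³/s
Panel 4-5: Δb = 1.75 m, d̄ = (1.92+0.39)/2 = 1.155, v̄ = (0.90+0.27)/2 = 0.585 → q = 1.75×1.155×0.585 = 1.182 m³/s
Q = Σ q = 4.121 m³/s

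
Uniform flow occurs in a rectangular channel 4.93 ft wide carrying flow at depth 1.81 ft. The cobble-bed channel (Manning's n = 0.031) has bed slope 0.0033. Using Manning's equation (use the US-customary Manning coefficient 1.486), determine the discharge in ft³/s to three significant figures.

25.3 ft³/s

A = b·y = 4.93 × 1.81 = 8.923 ft²
P = b + 2y = 4.93 + 2×1.81 = 8.550 ft
R = A/P = 8.923/8.550 = 1.044 ft
Q = (1.486/n)·A·R^(2/3)·S^(1/2) = (1.486/0.031) × 8.923 × 1.044^(2/3) × 0.0033^(1/2) = 25.28 ft³/s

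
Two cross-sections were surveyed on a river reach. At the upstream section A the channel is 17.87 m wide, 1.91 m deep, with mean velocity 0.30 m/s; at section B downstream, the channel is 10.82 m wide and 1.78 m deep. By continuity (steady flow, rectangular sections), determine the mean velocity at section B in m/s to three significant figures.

Q = A₁V₁ = (17.87×1.91) × 0.30 = 10.24 m³/s
A₂ = 10.82 × 1.78 = 19.26 m²
V₂ = Q/A₂ = 10.24/19.26 = 0.5317 m/s

0.532 m/s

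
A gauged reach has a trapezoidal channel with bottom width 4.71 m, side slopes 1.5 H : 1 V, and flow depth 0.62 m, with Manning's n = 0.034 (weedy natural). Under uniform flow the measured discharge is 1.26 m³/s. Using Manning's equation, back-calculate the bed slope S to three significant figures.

0.000375

A = (b + z·y)·y = (4.71 + 1.5×0.62)×0.62 = 3.497 m²
P = b + 2y√(1+z²) = 4.71 + 2×0.62×√(1+1.5²) = 6.945 m
R = A/P = 3.497/6.945 = 0.5035 m
S = (Q·n / (1·A·R^(2/3)))² = (1.26×0.034 / (1×3.497×0.6329))² = 0.0003747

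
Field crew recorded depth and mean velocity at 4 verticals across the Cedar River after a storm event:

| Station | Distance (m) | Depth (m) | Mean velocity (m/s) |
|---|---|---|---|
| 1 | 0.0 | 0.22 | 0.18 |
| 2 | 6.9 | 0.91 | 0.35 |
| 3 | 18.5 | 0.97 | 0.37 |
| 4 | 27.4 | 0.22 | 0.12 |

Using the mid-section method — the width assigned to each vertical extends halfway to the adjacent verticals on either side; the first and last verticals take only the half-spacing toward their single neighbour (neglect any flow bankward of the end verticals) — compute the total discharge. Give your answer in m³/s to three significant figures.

w_1 = (6.9 − 0.0)/2 = 3.45 m; q_1 = 0.18 × 0.22 × 3.45 = 0.1366 m³/s
w_2 = (18.5 − 0.0)/2 = 9.25 m; q_2 = 0.35 × 0.91 × 9.25 = 2.946 m³/s
w_3 = (27.4 − 6.9)/2 = 10.25 m; q_3 = 0.37 × 0.97 × 10.25 = 3.679 m³/s
w_4 = (27.4 − 18.5)/2 = 4.45 m; q_4 = 0.12 × 0.22 × 4.45 = 0.1175 m³/s
Q = Σ qᵢ = 6.879 m³/s

6.88 m³/s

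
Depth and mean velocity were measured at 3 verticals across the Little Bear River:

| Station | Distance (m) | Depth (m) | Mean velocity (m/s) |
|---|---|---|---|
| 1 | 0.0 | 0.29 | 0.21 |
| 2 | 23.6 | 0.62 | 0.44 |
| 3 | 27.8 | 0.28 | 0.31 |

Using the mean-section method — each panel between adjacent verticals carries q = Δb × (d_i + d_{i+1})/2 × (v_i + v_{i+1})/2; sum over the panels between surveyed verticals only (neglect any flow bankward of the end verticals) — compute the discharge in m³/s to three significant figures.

Panel 1-2: Δb = 23.6 m, d̄ = (0.29+0.62)/2 = 0.455, v̄ = (0.21+0.44)/2 = 0.325 → q = 23.6×0.455×0.325 = 3.490 m³/s
Panel 2-3: Δb = 4.2 m, d̄ = (0.62+0.28)/2 = 0.45, v̄ = (0.44+0.31)/2 = 0.375 → q = 4.2×0.45×0.375 = 0.7088 m³/s
Q = Σ q = 4.199 m³/s

4.20 m³/s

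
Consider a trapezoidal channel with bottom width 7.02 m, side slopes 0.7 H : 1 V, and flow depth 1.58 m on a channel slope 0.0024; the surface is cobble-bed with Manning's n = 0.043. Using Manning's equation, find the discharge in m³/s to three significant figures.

A = (b + z·y)·y = (7.02 + 0.7×1.58)×1.58 = 12.84 m²
P = b + 2y√(1+z²) = 7.02 + 2×1.58×√(1+0.7²) = 10.88 m
R = A/P = 12.84/10.88 = 1.180 m
Q = (1/n)·A·R^(2/3)·S^(1/2) = (1/0.043) × 12.84 × 1.180^(2/3) × 0.0024^(1/2) = 16.34 m³/s

16.3 m³/s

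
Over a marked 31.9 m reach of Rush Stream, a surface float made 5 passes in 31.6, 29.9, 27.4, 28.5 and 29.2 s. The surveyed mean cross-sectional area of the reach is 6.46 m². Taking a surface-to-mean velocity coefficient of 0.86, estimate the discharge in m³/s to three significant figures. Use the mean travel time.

t̄ = (31.6 + 29.9 + 27.4 + 28.5 + 29.2) / 5 = 29.32 s
v_surface = L / t̄ = 31.9 / 29.32 = 1.088 m/s
v_mean = 0.86 × 1.088 = 0.9357 m/s
Q = A × v_mean = 6.46 × 0.9357 = 6.044 m³/s

6.04 m³/s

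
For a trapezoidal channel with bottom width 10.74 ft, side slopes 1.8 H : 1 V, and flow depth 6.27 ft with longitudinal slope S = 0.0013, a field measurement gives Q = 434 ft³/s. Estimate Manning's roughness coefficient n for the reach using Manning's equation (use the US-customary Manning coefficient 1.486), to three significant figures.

A = (b + z·y)·y = (10.74 + 1.8×6.27)×6.27 = 138.1 ft²
P = b + 2y√(1+z²) = 10.74 + 2×6.27×√(1+1.8²) = 36.56 ft
R = A/P = 138.1/36.56 = 3.777 ft
n = (1.486/Q)·A·R^(2/3)·S^(1/2) = (1.486/434) × 138.1 × 2.425 × 0.03606 = 0.04135

0.0414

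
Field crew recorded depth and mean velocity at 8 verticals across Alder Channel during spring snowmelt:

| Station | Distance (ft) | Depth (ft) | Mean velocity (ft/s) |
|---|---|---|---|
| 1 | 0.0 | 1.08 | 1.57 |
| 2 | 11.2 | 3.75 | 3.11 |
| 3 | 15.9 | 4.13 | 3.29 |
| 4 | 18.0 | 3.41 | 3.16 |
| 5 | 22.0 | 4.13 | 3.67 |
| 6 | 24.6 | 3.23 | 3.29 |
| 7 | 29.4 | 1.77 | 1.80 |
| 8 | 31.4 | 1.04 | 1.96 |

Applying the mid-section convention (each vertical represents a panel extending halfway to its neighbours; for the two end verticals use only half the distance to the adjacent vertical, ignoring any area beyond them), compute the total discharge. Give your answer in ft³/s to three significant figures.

w_1 = (11.2 − 0.0)/2 = 5.6 ft; q_1 = 1.57 × 1.08 × 5.6 = 9.495 ft³/s
w_2 = (15.9 − 0.0)/2 = 7.95 ft; q_2 = 3.11 × 3.75 × 7.95 = 92.72 ft³/s
w_3 = (18.0 − 11.2)/2 = 3.4 ft; q_3 = 3.29 × 4.13 × 3.4 = 46.20 ft³/s
w_4 = (22.0 − 15.9)/2 = 3.05 ft; q_4 = 3.16 × 3.41 × 3.05 = 32.87 ft³/s
w_5 = (24.6 − 18.0)/2 = 3.3 ft; q_5 = 3.67 × 4.13 × 3.3 = 50.02 ft³/s
w_6 = (29.4 − 22.0)/2 = 3.7 ft; q_6 = 3.29 × 3.23 × 3.7 = 39.32 ft³/s
w_7 = (31.4 − 24.6)/2 = 3.4 ft; q_7 = 1.80 × 1.77 × 3.4 = 10.83 ft³/s
w_8 = (31.4 − 29.4)/2 = 1 ft; q_8 = 1.96 × 1.04 × 1 = 2.038 ft³/s
Q = Σ qᵢ = 283.5 ft³/s

283 ft³/s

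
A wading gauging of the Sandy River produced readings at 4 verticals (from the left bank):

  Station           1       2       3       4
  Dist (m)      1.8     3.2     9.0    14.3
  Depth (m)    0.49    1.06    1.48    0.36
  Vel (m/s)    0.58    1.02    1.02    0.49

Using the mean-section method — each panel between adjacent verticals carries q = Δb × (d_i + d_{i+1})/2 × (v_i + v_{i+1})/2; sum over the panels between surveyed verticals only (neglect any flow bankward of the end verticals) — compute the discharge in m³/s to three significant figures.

12.1 m³/s

Panel 1-2: Δb = 1.4 m, d̄ = (0.49+1.06)/2 = 0.775, v̄ = (0.58+1.02)/2 = 0.8 → q = 1.4×0.775×0.8 = 0.8680 m³/s
Panel 2-3: Δb = 5.8 m, d̄ = (1.06+1.48)/2 = 1.27, v̄ = (1.02+1.02)/2 = 1.02 → q = 5.8×1.27×1.02 = 7.513 m³/s
Panel 3-4: Δb = 5.3 m, d̄ = (1.48+0.36)/2 = 0.92, v̄ = (1.02+0.49)/2 = 0.755 → q = 5.3×0.92×0.755 = 3.681 m³/s
Q = Σ q = 12.06 m³/s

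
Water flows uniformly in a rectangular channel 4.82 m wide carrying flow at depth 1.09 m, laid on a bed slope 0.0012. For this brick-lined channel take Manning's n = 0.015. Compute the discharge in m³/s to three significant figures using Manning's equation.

A = b·y = 4.82 × 1.09 = 5.254 m²
P = b + 2y = 4.82 + 2×1.09 = 7.000 m
R = A/P = 5.254/7.000 = 0.7505 m
Q = (1/n)·A·R^(2/3)·S^(1/2) = (1/0.015) × 5.254 × 0.7505^(2/3) × 0.0012^(1/2) = 10.02 m³/s

10.0 m³/s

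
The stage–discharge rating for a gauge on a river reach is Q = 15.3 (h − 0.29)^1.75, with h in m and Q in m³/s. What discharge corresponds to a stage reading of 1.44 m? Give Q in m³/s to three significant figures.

Q = 15.3 × (1.44 − 0.29)^1.75 = 15.3 × 1.15^1.75 = 19.54 m³/s

19.5 m³/s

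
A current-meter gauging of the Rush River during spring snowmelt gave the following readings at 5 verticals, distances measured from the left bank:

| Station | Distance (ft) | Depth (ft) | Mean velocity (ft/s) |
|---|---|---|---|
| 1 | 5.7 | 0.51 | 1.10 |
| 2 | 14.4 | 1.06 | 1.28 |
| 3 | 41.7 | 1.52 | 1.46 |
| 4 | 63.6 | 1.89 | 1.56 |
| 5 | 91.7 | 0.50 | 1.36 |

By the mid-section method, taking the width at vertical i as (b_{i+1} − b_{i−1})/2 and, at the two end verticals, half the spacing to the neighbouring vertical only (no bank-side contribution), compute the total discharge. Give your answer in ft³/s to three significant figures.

165 ft³/s

w_1 = (14.4 − 5.7)/2 = 4.35 ft; q_1 = 1.10 × 0.51 × 4.35 = 2.440 ft³/s
w_2 = (41.7 − 5.7)/2 = 18 ft; q_2 = 1.28 × 1.06 × 18 = 24.42 ft³/s
w_3 = (63.6 − 14.4)/2 = 24.6 ft; q_3 = 1.46 × 1.52 × 24.6 = 54.59 ft³/s
w_4 = (91.7 − 41.7)/2 = 25 ft; q_4 = 1.56 × 1.89 × 25 = 73.71 ft³/s
w_5 = (91.7 − 63.6)/2 = 14.05 ft; q_5 = 1.36 × 0.50 × 14.05 = 9.554 ft³/s
Q = Σ qᵢ = 164.7 ft³/s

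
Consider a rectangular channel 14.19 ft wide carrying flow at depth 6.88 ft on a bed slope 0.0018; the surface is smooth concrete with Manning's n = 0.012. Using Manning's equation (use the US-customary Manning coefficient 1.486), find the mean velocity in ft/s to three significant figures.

12.1 ft/s

A = b·y = 14.19 × 6.88 = 97.63 ft²
P = b + 2y = 14.19 + 2×6.88 = 27.95 ft
R = A/P = 97.63/27.95 = 3.493 ft
Q = (1.486/n)·A·R^(2/3)·S^(1/2) = (1.486/0.012) × 97.63 × 3.493^(2/3) × 0.0018^(1/2) = 1181 ft³/s
V = Q/A = 1181/97.63 = 12.09 ft/s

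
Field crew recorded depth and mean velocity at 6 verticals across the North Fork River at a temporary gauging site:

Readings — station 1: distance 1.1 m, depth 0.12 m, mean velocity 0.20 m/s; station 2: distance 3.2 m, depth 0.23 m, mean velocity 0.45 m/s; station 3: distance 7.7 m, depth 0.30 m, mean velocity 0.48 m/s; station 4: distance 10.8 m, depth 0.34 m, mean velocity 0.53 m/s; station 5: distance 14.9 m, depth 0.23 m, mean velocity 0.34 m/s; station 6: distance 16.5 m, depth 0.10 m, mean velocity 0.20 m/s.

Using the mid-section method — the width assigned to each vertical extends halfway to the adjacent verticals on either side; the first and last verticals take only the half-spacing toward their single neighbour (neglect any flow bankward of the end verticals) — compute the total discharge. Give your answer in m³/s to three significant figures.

1.80 m³/s

w_1 = (3.2 − 1.1)/2 = 1.05 m; q_1 = 0.20 × 0.12 × 1.05 = 0.02520 m³/s
w_2 = (7.7 − 1.1)/2 = 3.3 m; q_2 = 0.45 × 0.23 × 3.3 = 0.3416 m³/s
w_3 = (10.8 − 3.2)/2 = 3.8 m; q_3 = 0.48 × 0.30 × 3.8 = 0.5472 m³/s
w_4 = (14.9 − 7.7)/2 = 3.6 m; q_4 = 0.53 × 0.34 × 3.6 = 0.6487 m³/s
w_5 = (16.5 − 10.8)/2 = 2.85 m; q_5 = 0.34 × 0.23 × 2.85 = 0.2229 m³/s
w_6 = (16.5 − 14.9)/2 = 0.8 m; q_6 = 0.20 × 0.10 × 0.8 = 0.01600 m³/s
Q = Σ qᵢ = 1.802 m³/s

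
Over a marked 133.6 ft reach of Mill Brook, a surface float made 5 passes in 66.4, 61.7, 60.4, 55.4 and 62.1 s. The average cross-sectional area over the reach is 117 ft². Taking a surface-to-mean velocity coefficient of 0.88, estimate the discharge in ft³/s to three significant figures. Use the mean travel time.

225 ft³/s

t̄ = (66.4 + 61.7 + 60.4 + 55.4 + 62.1) / 5 = 61.2 s
v_surface = L / t̄ = 133.6 / 61.2 = 2.183 ft/s
v_mean = 0.88 × 2.183 = 1.921 ft/s
Q = A × v_mean = 117 × 1.921 = 224.8 ft³/s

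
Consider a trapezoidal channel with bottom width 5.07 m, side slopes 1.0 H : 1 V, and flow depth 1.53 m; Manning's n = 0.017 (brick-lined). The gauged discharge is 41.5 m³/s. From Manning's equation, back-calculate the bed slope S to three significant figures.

0.00443

A = (b + z·y)·y = (5.07 + 1.0×1.53)×1.53 = 10.10 m²
P = b + 2y√(1+z²) = 5.07 + 2×1.53×√(1+1.0²) = 9.397 m
R = A/P = 10.10/9.397 = 1.075 m
S = (Q·n / (1·A·R^(2/3)))² = (41.5×0.017 / (1×10.10×1.049))² = 0.004435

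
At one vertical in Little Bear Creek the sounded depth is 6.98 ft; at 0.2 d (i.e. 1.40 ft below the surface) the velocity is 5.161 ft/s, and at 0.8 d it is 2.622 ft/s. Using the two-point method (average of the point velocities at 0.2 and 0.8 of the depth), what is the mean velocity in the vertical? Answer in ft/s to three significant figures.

v̄ = (5.161 + 2.622) / 2 = 3.892 ft/s

3.89 ft/s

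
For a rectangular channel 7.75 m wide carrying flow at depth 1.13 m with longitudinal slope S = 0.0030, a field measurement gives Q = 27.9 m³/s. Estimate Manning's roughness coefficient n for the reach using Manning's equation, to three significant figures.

0.0157

A = b·y = 7.75 × 1.13 = 8.758 m²
P = b + 2y = 7.75 + 2×1.13 = 10.01 m
R = A/P = 8.758/10.01 = 0.8749 m
n = (1/Q)·A·R^(2/3)·S^(1/2) = (1/27.9) × 8.758 × 0.9147 × 0.05477 = 0.01573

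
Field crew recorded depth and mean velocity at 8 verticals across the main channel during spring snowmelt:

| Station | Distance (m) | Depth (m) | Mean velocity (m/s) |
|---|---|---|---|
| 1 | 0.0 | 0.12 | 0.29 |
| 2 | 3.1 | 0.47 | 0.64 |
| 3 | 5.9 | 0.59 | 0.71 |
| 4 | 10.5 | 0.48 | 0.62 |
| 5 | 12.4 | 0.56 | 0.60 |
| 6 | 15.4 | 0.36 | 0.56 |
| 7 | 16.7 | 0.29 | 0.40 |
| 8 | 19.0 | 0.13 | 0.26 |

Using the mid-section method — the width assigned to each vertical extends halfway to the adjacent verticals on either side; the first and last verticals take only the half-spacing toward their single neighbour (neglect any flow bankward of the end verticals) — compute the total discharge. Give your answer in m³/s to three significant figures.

w_1 = (3.1 − 0.0)/2 = 1.55 m; q_1 = 0.29 × 0.12 × 1.55 = 0.05394 m³/s
w_2 = (5.9 − 0.0)/2 = 2.95 m; q_2 = 0.64 × 0.47 × 2.95 = 0.8874 m³/s
w_3 = (10.5 − 3.1)/2 = 3.7 m; q_3 = 0.71 × 0.59 × 3.7 = 1.550 m³/s
w_4 = (12.4 − 5.9)/2 = 3.25 m; q_4 = 0.62 × 0.48 × 3.25 = 0.9672 m³/s
w_5 = (15.4 − 10.5)/2 = 2.45 m; q_5 = 0.60 × 0.56 × 2.45 = 0.8232 m³/s
w_6 = (16.7 − 12.4)/2 = 2.15 m; q_6 = 0.56 × 0.36 × 2.15 = 0.4334 m³/s
w_7 = (19.0 − 15.4)/2 = 1.8 m; q_7 = 0.40 × 0.29 × 1.8 = 0.2088 m³/s
w_8 = (19.0 − 16.7)/2 = 1.15 m; q_8 = 0.26 × 0.13 × 1.15 = 0.03887 m³/s
Q = Σ qᵢ = 4.963 m³/s

4.96 m³/s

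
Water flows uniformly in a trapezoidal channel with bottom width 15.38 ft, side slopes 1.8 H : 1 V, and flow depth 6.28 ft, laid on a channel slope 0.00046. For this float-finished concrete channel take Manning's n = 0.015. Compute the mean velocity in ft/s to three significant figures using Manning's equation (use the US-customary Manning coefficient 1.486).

A = (b + z·y)·y = (15.38 + 1.8×6.28)×6.28 = 167.6 ft²
P = b + 2y√(1+z²) = 15.38 + 2×6.28×√(1+1.8²) = 41.24 ft
R = A/P = 167.6/41.24 = 4.063 ft
Q = (1.486/n)·A·R^(2/3)·S^(1/2) = (1.486/0.015) × 167.6 × 4.063^(2/3) × 0.00046^(1/2) = 906.6 ft³/s
V = Q/A = 906.6/167.6 = 5.410 ft/s

5.41 ft/s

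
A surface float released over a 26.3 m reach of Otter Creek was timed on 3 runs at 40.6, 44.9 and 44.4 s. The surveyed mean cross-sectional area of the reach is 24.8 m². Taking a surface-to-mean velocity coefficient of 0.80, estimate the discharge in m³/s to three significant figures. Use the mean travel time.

t̄ = (40.6 + 44.9 + 44.4) / 3 = 43.3 s
v_surface = L / t̄ = 26.3 / 43.3 = 0.6074 m/s
v_mean = 0.80 × 0.6074 = 0.4859 m/s
Q = A × v_mean = 24.8 × 0.4859 = 12.05 m³/s

12.1 m³/s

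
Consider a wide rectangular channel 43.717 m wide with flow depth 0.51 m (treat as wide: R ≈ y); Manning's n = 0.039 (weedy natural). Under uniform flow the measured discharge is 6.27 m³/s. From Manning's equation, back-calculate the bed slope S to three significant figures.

0.000295

A = b·y = 43.717 × 0.51 = 22.30 m²
Wide channel: R ≈ y = 0.51 m
S = (Q·n / (1·A·R^(2/3)))² = (6.27×0.039 / (1×22.30×0.6383))² = 0.0002952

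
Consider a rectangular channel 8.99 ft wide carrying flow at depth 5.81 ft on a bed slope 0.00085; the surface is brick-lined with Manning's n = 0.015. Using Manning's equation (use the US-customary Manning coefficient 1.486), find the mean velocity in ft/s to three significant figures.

5.37 ft/s

A = b·y = 8.99 × 5.81 = 52.23 ft²
P = b + 2y = 8.99 + 2×5.81 = 20.61 ft
R = A/P = 52.23/20.61 = 2.534 ft
Q = (1.486/n)·A·R^(2/3)·S^(1/2) = (1.486/0.015) × 52.23 × 2.534^(2/3) × 0.00085^(1/2) = 280.4 ft³/s
V = Q/A = 280.4/52.23 = 5.369 ft/s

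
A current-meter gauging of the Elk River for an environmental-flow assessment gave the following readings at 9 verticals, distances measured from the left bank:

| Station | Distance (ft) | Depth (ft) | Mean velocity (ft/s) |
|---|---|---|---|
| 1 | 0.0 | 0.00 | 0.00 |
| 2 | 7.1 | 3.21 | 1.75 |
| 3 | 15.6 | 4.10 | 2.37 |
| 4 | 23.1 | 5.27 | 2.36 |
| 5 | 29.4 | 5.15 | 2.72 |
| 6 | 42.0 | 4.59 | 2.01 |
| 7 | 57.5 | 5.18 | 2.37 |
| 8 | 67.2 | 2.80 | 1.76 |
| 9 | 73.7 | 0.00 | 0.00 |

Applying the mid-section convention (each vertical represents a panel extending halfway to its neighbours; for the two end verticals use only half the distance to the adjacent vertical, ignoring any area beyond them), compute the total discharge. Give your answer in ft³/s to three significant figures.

664 ft³/s

w_2 = (15.6 − 0.0)/2 = 7.8 ft; q_2 = 1.75 × 3.21 × 7.8 = 43.82 ft³/s
w_3 = (23.1 − 7.1)/2 = 8 ft; q_3 = 2.37 × 4.10 × 8 = 77.74 ft³/s
w_4 = (29.4 − 15.6)/2 = 6.9 ft; q_4 = 2.36 × 5.27 × 6.9 = 85.82 ft³/s
w_5 = (42.0 − 23.1)/2 = 9.45 ft; q_5 = 2.72 × 5.15 × 9.45 = 132.4 ft³/s
w_6 = (57.5 − 29.4)/2 = 14.05 ft; q_6 = 2.01 × 4.59 × 14.05 = 129.6 ft³/s
w_7 = (67.2 − 42.0)/2 = 12.6 ft; q_7 = 2.37 × 5.18 × 12.6 = 154.7 ft³/s
w_8 = (73.7 − 57.5)/2 = 8.1 ft; q_8 = 1.76 × 2.80 × 8.1 = 39.92 ft³/s
Stations 1, 9 contribute zero (depth or velocity is 0).
Q = Σ qᵢ = 664.0 ft³/s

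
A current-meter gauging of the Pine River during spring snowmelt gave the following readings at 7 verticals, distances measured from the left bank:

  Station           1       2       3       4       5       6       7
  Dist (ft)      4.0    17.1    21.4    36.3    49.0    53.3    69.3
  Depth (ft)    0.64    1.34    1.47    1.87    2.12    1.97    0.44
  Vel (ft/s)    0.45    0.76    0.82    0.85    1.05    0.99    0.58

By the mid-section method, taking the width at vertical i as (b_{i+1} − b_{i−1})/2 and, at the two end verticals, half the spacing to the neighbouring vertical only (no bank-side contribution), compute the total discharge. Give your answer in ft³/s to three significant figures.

85.0 ft³/s

w_1 = (17.1 − 4.0)/2 = 6.55 ft; q_1 = 0.45 × 0.64 × 6.55 = 1.886 ft³/s
w_2 = (21.4 − 4.0)/2 = 8.7 ft; q_2 = 0.76 × 1.34 × 8.7 = 8.860 ft³/s
w_3 = (36.3 − 17.1)/2 = 9.6 ft; q_3 = 0.82 × 1.47 × 9.6 = 11.57 ft³/s
w_4 = (49.0 − 21.4)/2 = 13.8 ft; q_4 = 0.85 × 1.87 × 13.8 = 21.94 ft³/s
w_5 = (53.3 − 36.3)/2 = 8.5 ft; q_5 = 1.05 × 2.12 × 8.5 = 18.92 ft³/s
w_6 = (69.3 − 49.0)/2 = 10.15 ft; q_6 = 0.99 × 1.97 × 10.15 = 19.80 ft³/s
w_7 = (69.3 − 53.3)/2 = 8 ft; q_7 = 0.58 × 0.44 × 8 = 2.042 ft³/s
Q = Σ qᵢ = 85.01 ft³/s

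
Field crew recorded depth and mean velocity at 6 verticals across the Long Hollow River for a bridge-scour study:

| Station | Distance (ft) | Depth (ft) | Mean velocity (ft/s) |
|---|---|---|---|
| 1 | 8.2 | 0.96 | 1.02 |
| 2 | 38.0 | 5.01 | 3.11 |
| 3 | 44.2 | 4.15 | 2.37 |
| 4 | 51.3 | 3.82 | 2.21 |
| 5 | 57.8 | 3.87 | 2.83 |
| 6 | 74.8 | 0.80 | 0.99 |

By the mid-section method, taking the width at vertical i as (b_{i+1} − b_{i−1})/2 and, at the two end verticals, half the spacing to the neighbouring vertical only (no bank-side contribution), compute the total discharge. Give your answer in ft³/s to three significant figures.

553 ft³/s

w_1 = (38.0 − 8.2)/2 = 14.9 ft; q_1 = 1.02 × 0.96 × 14.9 = 14.59 ft³/s
w_2 = (44.2 − 8.2)/2 = 18 ft; q_2 = 3.11 × 5.01 × 18 = 280.5 ft³/s
w_3 = (51.3 − 38.0)/2 = 6.65 ft; q_3 = 2.37 × 4.15 × 6.65 = 65.41 ft³/s
w_4 = (57.8 − 44.2)/2 = 6.8 ft; q_4 = 2.21 × 3.82 × 6.8 = 57.41 ft³/s
w_5 = (74.8 − 51.3)/2 = 11.75 ft; q_5 = 2.83 × 3.87 × 11.75 = 128.7 ft³/s
w_6 = (74.8 − 57.8)/2 = 8.5 ft; q_6 = 0.99 × 0.80 × 8.5 = 6.732 ft³/s
Q = Σ qᵢ = 553.3 ft³/s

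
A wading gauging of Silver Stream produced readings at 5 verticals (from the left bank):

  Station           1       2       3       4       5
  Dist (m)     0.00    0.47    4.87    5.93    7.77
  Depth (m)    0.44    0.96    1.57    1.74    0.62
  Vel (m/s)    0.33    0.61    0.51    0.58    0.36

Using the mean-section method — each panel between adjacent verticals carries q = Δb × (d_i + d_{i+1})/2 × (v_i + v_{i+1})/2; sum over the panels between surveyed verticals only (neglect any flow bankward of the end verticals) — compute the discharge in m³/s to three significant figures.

Panel 1-2: Δb = 0.47 m, d̄ = (0.44+0.96)/2 = 0.7, v̄ = (0.33+0.61)/2 = 0.47 → q = 0.47×0.7×0.47 = 0.1546 m³/s
Panel 2-3: Δb = 4.4 m, d̄ = (0.96+1.57)/2 = 1.265, v̄ = (0.61+0.51)/2 = 0.56 → q = 4.4×1.265×0.56 = 3.117 m³/s
Panel 3-4: Δb = 1.06 m, d̄ = (1.57+1.74)/2 = 1.655, v̄ = (0.51+0.58)/2 = 0.545 → q = 1.06×1.655×0.545 = 0.9561 m³/s
Panel 4-5: Δb = 1.84 m, d̄ = (1.74+0.62)/2 = 1.18, v̄ = (0.58+0.36)/2 = 0.47 → q = 1.84×1.18×0.47 = 1.020 m³/s
Q = Σ q = 5.248 m³/s

5.25 m³/s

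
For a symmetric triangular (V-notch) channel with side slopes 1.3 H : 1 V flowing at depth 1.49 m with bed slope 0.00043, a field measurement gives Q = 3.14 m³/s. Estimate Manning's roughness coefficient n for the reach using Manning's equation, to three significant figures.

0.0134

A = z·y² = 1.3×1.49² = 2.886 m²
P = 2y√(1+z²) = 2×1.49×√(1+1.3²) = 4.888 m
R = A/P = 2.886/4.888 = 0.5905 m
n = (1/Q)·A·R^(2/3)·S^(1/2) = (1/3.14) × 2.886 × 0.7039 × 0.02074 = 0.01342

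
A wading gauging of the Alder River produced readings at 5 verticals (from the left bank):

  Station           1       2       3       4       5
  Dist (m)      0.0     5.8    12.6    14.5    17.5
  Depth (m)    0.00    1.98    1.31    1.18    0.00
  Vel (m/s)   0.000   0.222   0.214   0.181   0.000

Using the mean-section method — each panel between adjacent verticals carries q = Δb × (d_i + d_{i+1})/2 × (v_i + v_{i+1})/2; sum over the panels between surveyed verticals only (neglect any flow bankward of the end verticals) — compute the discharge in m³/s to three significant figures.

Panel 1-2: Δb = 5.8 m, d̄ = (0.00+1.98)/2 = 0.99, v̄ = (0.000+0.222)/2 = 0.111 → q = 5.8×0.99×0.111 = 0.6374 m³/s
Panel 2-3: Δb = 6.8 m, d̄ = (1.98+1.31)/2 = 1.645, v̄ = (0.222+0.214)/2 = 0.218 → q = 6.8×1.645×0.218 = 2.439 m³/s
Panel 3-4: Δb = 1.9 m, d̄ = (1.31+1.18)/2 = 1.245, v̄ = (0.214+0.181)/2 = 0.1975 → q = 1.9×1.245×0.1975 = 0.4672 m³/s
Panel 4-5: Δb = 3 m, d̄ = (1.18+0.00)/2 = 0.59, v̄ = (0.181+0.000)/2 = 0.0905 → q = 3×0.59×0.0905 = 0.1602 m³/s
Q = Σ q = 3.703 m³/s

3.70 m³/s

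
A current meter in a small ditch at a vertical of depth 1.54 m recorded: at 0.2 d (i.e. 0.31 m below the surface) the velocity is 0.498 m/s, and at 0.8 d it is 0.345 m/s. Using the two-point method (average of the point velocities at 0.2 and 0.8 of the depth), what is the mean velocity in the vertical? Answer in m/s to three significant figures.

0.422 m/s

v̄ = (0.498 + 0.345) / 2 = 0.4215 m/s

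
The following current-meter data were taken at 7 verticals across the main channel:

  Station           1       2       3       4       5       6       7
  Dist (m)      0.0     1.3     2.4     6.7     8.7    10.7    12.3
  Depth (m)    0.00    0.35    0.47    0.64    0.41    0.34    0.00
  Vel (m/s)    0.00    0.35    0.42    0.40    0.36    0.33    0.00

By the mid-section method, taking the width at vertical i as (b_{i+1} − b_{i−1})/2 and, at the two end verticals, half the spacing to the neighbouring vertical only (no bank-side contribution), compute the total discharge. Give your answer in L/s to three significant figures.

1980 L/s

w_2 = (2.4 − 0.0)/2 = 1.2 m; q_2 = 0.35 × 0.35 × 1.2 = 0.1470 m³/s
w_3 = (6.7 − 1.3)/2 = 2.7 m; q_3 = 0.42 × 0.47 × 2.7 = 0.5330 m³/s
w_4 = (8.7 − 2.4)/2 = 3.15 m; q_4 = 0.40 × 0.64 × 3.15 = 0.8064 m³/s
w_5 = (10.7 − 6.7)/2 = 2 m; q_5 = 0.36 × 0.41 × 2 = 0.2952 m³/s
w_6 = (12.3 − 8.7)/2 = 1.8 m; q_6 = 0.33 × 0.34 × 1.8 = 0.2020 m³/s
Stations 1, 7 contribute zero (depth or velocity is 0).
Q = Σ qᵢ = 1.984 m³/s
= 1.984 × 1000 = 1984 L/s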